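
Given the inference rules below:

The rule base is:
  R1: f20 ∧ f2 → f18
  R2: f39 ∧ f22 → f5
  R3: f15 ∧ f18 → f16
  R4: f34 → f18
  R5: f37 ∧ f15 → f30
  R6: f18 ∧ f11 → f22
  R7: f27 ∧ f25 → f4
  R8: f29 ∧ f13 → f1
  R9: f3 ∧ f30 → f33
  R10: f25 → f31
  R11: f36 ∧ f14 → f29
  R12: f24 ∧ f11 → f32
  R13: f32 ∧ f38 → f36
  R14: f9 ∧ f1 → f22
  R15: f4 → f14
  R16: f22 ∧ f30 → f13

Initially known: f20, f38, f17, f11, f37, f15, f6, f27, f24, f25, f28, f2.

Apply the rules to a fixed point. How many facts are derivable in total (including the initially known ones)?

Round 1: R1 [f20 ∧ f2 → f18]; R5 [f37 ∧ f15 → f30]; R7 [f27 ∧ f25 → f4]; R10 [f25 → f31]; R12 [f24 ∧ f11 → f32]. New: f18, f30, f4, f31, f32.
Round 2: R3 [f15 ∧ f18 → f16]; R6 [f18 ∧ f11 → f22]; R13 [f32 ∧ f38 → f36]; R15 [f4 → f14]. New: f16, f22, f36, f14.
Round 3: R11 [f36 ∧ f14 → f29]; R16 [f22 ∧ f30 → f13]. New: f29, f13.
Round 4: R8 [f29 ∧ f13 → f1]. New: f1.
Closure: {f1, f11, f13, f14, f15, f16, f17, f18, f2, f20, f22, f24, f25, f27, f28, f29, f30, f31, f32, f36, f37, f38, f4, f6} — 24 facts.

24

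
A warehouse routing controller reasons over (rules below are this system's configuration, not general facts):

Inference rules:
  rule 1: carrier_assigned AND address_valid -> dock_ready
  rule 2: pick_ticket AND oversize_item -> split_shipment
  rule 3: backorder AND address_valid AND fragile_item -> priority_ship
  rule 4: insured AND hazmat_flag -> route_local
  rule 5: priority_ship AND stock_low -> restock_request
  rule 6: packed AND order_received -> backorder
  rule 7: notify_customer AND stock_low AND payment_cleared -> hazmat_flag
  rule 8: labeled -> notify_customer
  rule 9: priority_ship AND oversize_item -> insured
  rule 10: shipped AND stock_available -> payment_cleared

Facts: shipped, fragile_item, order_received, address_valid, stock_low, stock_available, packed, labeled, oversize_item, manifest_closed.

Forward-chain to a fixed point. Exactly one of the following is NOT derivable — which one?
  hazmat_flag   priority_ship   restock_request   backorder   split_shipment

split_shipment

Round 1: rule 6 [packed AND order_received -> backorder]; rule 8 [labeled -> notify_customer]; rule 10 [shipped AND stock_available -> payment_cleared]. New: backorder, notify_customer, payment_cleared.
Round 2: rule 3 [backorder AND address_valid AND fragile_item -> priority_ship]; rule 7 [notify_customer AND stock_low AND payment_cleared -> hazmat_flag]. New: priority_ship, hazmat_flag.
Round 3: rule 5 [priority_ship AND stock_low -> restock_request]; rule 9 [priority_ship AND oversize_item -> insured]. New: restock_request, insured.
Round 4: rule 4 [insured AND hazmat_flag -> route_local]. New: route_local.
Derived: backorder (round 1), priority_ship (round 2), restock_request (round 3), hazmat_flag (round 2). split_shipment never appears in any round.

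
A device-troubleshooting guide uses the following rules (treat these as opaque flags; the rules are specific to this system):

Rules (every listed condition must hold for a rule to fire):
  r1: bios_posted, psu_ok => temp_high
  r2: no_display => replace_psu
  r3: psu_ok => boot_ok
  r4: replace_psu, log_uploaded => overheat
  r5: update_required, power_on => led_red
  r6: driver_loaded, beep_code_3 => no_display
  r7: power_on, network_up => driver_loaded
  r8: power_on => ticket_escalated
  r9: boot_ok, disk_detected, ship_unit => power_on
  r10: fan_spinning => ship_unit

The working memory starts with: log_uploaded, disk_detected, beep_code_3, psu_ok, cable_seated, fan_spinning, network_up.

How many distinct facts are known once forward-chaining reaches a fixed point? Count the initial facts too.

Round 1 fires r3, r10, giving boot_ok, ship_unit.
Round 2 fires r9, giving power_on.
Round 3 fires r7, r8, giving driver_loaded, ticket_escalated.
Round 4 fires r6, giving no_display.
Round 5 fires r2, giving replace_psu.
Round 6 fires r4, giving overheat.
Closure: {beep_code_3, boot_ok, cable_seated, disk_detected, driver_loaded, fan_spinning, log_uploaded, network_up, no_display, overheat, power_on, psu_ok, replace_psu, ship_unit, ticket_escalated} — 15 facts.

15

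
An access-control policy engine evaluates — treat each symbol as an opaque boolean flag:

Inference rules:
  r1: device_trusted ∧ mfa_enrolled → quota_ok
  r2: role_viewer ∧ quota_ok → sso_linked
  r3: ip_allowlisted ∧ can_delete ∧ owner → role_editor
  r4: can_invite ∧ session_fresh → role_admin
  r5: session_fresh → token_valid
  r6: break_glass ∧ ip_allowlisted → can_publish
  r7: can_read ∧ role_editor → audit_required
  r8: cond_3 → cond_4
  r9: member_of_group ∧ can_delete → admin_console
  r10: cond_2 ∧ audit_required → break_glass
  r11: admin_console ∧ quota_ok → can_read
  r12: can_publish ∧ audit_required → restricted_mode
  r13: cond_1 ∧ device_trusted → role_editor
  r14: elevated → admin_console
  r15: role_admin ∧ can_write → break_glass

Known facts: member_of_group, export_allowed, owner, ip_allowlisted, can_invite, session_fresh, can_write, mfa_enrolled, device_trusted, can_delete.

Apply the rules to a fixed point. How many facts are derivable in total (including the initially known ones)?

20

Round 1: r1 [device_trusted ∧ mfa_enrolled → quota_ok]; r3 [ip_allowlisted ∧ can_delete ∧ owner → role_editor]; r4 [can_invite ∧ session_fresh → role_admin]; r5 [session_fresh → token_valid]; r9 [member_of_group ∧ can_delete → admin_console]. New: quota_ok, role_editor, role_admin, token_valid, admin_console.
Round 2: r11 [admin_console ∧ quota_ok → can_read]; r15 [role_admin ∧ can_write → break_glass]. New: can_read, break_glass.
Round 3: r6 [break_glass ∧ ip_allowlisted → can_publish]; r7 [can_read ∧ role_editor → audit_required]. New: can_publish, audit_required.
Round 4: r12 [can_publish ∧ audit_required → restricted_mode]. New: restricted_mode.
Closure: {admin_console, audit_required, break_glass, can_delete, can_invite, can_publish, can_read, can_write, device_trusted, export_allowed, ip_allowlisted, member_of_group, mfa_enrolled, owner, quota_ok, restricted_mode, role_admin, role_editor, session_fresh, token_valid} — 20 facts.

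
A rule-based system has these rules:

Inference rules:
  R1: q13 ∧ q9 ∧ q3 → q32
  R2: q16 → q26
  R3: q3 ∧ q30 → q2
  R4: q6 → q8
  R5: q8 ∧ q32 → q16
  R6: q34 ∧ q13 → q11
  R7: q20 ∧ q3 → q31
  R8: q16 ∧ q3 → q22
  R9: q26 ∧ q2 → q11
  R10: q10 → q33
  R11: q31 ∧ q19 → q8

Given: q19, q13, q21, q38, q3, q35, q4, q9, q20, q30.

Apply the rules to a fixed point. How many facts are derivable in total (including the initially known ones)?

18

Round 1: R1 [q13 ∧ q9 ∧ q3 → q32]; R3 [q3 ∧ q30 → q2]; R7 [q20 ∧ q3 → q31]. Adds q32, q2, q31.
Round 2: R11 [q31 ∧ q19 → q8]. Adds q8.
Round 3: R5 [q8 ∧ q32 → q16]. Adds q16.
Round 4: R2 [q16 → q26]; R8 [q16 ∧ q3 → q22]. Adds q26, q22.
Round 5: R9 [q26 ∧ q2 → q11]. Adds q11.
Closure: {q11, q13, q16, q19, q2, q20, q21, q22, q26, q3, q30, q31, q32, q35, q38, q4, q8, q9} — 18 facts.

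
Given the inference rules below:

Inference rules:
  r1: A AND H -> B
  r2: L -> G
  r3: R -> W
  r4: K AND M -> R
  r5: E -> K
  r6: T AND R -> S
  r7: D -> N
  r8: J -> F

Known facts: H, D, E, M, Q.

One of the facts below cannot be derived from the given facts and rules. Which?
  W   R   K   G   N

Round 1: r5 [E -> K]; r7 [D -> N]. Adds K, N.
Round 2: r4 [K AND M -> R]. Adds R.
Round 3: r3 [R -> W]. Adds W.
Derived: W (round 3), K (round 1), N (round 1), R (round 2). G never appears in any round.

G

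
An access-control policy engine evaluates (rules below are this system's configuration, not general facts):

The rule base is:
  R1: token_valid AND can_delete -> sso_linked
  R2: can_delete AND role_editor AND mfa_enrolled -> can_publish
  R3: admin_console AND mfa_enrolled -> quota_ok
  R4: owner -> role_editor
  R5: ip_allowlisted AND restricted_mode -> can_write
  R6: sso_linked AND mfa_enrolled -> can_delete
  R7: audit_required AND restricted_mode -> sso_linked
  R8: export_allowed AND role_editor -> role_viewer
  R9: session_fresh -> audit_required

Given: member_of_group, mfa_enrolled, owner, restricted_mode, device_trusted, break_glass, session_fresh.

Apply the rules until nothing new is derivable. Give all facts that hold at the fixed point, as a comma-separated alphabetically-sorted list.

Round 1 fires R4, R9, giving role_editor, audit_required.
Round 2 fires R7, giving sso_linked.
Round 3 fires R6, giving can_delete.
Round 4 fires R2, giving can_publish.

audit_required, break_glass, can_delete, can_publish, device_trusted, member_of_group, mfa_enrolled, owner, restricted_mode, role_editor, session_fresh, sso_linked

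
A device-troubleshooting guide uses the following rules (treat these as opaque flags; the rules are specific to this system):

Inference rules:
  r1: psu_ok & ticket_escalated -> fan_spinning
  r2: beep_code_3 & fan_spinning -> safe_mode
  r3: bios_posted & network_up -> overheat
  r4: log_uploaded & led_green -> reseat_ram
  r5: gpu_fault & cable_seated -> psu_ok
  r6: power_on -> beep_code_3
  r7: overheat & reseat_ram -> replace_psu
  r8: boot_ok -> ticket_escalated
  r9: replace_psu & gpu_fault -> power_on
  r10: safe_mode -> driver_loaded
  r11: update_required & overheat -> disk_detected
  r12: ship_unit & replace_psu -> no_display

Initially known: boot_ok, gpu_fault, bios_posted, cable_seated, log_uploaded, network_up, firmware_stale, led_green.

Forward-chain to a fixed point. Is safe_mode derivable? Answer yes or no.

Round 1: r3 [bios_posted & network_up -> overheat]; r4 [log_uploaded & led_green -> reseat_ram]; r5 [gpu_fault & cable_seated -> psu_ok]; r8 [boot_ok -> ticket_escalated]. Adds overheat, reseat_ram, psu_ok, ticket_escalated.
Round 2: r1 [psu_ok & ticket_escalated -> fan_spinning]; r7 [overheat & reseat_ram -> replace_psu]. Adds fan_spinning, replace_psu.
Round 3: r9 [replace_psu & gpu_fault -> power_on]. Adds power_on.
Round 4: r6 [power_on -> beep_code_3]. Adds beep_code_3.
Round 5: r2 [beep_code_3 & fan_spinning -> safe_mode]. Adds safe_mode.
Round 6: r10 [safe_mode -> driver_loaded]. Adds driver_loaded.
safe_mode appears in round 5, so it is derivable.

yes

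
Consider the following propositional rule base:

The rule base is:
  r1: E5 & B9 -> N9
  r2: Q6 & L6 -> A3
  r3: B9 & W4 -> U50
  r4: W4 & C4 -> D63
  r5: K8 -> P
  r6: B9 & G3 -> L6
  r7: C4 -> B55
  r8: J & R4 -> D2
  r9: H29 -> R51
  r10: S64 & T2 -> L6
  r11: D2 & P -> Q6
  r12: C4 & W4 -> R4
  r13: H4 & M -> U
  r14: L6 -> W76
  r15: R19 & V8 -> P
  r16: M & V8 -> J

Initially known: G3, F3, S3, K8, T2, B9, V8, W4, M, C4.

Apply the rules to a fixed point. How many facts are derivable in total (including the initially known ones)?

Round 1: r3 [B9 & W4 -> U50]; r4 [W4 & C4 -> D63]; r5 [K8 -> P]; r6 [B9 & G3 -> L6]; r7 [C4 -> B55]; r12 [C4 & W4 -> R4]; r16 [M & V8 -> J]. Adds U50, D63, P, L6, B55, R4, J.
Round 2: r8 [J & R4 -> D2]; r14 [L6 -> W76]. Adds D2, W76.
Round 3: r11 [D2 & P -> Q6]. Adds Q6.
Round 4: r2 [Q6 & L6 -> A3]. Adds A3.
Closure: {A3, B55, B9, C4, D2, D63, F3, G3, J, K8, L6, M, P, Q6, R4, S3, T2, U50, V8, W4, W76} — 21 facts.

21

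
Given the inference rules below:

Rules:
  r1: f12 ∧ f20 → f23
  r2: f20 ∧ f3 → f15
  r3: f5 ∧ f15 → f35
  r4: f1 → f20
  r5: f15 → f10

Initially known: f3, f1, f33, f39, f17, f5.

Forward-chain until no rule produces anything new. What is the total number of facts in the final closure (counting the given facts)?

Round 1 — r4, derive f20.
Round 2 — r2, derive f15.
Round 3 — r3, r5, derive f35, f10.
Closure: {f1, f10, f15, f17, f20, f3, f33, f35, f39, f5} — 10 facts.

10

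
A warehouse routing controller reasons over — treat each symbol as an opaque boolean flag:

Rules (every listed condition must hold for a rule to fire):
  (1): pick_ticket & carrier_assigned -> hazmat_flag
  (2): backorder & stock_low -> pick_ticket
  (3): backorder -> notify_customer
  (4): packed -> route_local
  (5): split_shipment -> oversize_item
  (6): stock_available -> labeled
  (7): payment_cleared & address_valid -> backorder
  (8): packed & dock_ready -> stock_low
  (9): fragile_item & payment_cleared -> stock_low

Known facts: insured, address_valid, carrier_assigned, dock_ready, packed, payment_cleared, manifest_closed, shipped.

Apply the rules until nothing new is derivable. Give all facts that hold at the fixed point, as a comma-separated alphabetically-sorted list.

address_valid, backorder, carrier_assigned, dock_ready, hazmat_flag, insured, manifest_closed, notify_customer, packed, payment_cleared, pick_ticket, route_local, shipped, stock_low

Round 1: (4) [packed -> route_local]; (7) [payment_cleared & address_valid -> backorder]; (8) [packed & dock_ready -> stock_low]. Adds route_local, backorder, stock_low.
Round 2: (2) [backorder & stock_low -> pick_ticket]; (3) [backorder -> notify_customer]. Adds pick_ticket, notify_customer.
Round 3: (1) [pick_ticket & carrier_assigned -> hazmat_flag]. Adds hazmat_flag.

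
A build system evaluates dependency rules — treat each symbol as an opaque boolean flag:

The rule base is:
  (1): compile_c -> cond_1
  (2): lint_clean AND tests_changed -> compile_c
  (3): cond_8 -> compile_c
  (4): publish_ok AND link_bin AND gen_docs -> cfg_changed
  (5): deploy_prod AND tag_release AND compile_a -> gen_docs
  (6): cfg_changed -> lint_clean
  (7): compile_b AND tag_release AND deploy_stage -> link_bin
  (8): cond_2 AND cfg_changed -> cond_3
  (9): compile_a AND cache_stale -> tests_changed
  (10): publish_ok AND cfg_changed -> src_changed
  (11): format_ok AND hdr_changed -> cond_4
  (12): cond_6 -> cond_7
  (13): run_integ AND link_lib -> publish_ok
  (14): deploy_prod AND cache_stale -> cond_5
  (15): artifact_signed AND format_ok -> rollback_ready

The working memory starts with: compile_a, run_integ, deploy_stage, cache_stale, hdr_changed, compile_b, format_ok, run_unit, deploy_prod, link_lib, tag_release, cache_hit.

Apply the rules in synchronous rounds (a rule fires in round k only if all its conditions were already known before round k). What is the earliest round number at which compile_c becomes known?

Round 1 fires (5), (7), (9), (11), (13), (14), giving gen_docs, link_bin, tests_changed, cond_4, publish_ok, cond_5.
Round 2 fires (4), giving cfg_changed.
Round 3 fires (6), (10), giving lint_clean, src_changed.
Round 4 fires (2), giving compile_c.
compile_c first appears in round 4.

4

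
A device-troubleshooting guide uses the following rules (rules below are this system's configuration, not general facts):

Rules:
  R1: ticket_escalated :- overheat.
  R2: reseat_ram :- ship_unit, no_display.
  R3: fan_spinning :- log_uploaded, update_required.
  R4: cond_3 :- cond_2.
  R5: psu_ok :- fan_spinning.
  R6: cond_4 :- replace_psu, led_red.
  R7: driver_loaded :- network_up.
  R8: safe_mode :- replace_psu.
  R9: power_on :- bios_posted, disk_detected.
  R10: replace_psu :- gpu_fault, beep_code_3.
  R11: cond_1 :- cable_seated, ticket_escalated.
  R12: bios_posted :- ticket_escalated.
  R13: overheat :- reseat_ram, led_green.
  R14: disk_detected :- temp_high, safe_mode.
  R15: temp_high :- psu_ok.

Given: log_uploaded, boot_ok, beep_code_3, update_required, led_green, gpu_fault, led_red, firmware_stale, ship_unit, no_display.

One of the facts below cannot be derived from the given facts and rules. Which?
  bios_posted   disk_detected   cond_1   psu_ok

Round 1 — R2, R3, R10, derive reseat_ram, fan_spinning, replace_psu.
Round 2 — R5, R6, R8, R13, derive psu_ok, cond_4, safe_mode, overheat.
Round 3 — R1, R15, derive ticket_escalated, temp_high.
Round 4 — R12, R14, derive bios_posted, disk_detected.
Round 5 — R9, derive power_on.
Derived: psu_ok (round 2), disk_detected (round 4), bios_posted (round 4). cond_1 never appears in any round.

cond_1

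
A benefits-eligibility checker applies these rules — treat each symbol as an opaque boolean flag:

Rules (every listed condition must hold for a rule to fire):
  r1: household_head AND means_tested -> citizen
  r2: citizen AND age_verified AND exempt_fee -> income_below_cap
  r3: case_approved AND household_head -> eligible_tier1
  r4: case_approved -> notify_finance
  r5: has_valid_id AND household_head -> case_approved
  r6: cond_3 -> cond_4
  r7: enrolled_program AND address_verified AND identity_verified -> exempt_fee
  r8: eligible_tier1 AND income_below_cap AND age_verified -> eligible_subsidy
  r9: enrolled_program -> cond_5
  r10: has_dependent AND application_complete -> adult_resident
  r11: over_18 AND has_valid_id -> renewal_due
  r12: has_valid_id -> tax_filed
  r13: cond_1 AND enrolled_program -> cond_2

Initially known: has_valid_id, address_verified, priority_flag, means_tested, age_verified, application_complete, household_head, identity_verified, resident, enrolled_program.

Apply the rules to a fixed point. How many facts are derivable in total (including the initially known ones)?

Round 1 — r1, r5, r7, r9, r12, derive citizen, case_approved, exempt_fee, cond_5, tax_filed.
Round 2 — r2, r3, r4, derive income_below_cap, eligible_tier1, notify_finance.
Round 3 — r8, derive eligible_subsidy.
Closure: {address_verified, age_verified, application_complete, case_approved, citizen, cond_5, eligible_subsidy, eligible_tier1, enrolled_program, exempt_fee, has_valid_id, household_head, identity_verified, income_below_cap, means_tested, notify_finance, priority_flag, resident, tax_filed} — 19 facts.

19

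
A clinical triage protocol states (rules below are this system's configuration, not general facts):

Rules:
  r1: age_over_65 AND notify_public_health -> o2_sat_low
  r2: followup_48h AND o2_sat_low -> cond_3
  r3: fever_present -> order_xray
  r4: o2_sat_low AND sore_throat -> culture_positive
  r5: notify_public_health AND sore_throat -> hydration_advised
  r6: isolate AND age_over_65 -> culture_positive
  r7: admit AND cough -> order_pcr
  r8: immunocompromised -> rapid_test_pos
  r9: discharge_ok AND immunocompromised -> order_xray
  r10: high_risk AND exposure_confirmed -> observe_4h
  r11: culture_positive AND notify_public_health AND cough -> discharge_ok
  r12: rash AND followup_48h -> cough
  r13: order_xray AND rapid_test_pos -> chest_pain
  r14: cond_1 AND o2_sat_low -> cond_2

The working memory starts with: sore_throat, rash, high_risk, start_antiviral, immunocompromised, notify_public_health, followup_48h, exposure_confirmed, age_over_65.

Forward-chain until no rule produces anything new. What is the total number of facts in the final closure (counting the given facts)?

19

Round 1: r1 [age_over_65 AND notify_public_health -> o2_sat_low]; r5 [notify_public_health AND sore_throat -> hydration_advised]; r8 [immunocompromised -> rapid_test_pos]; r10 [high_risk AND exposure_confirmed -> observe_4h]; r12 [rash AND followup_48h -> cough]. Adds o2_sat_low, hydration_advised, rapid_test_pos, observe_4h, cough.
Round 2: r2 [followup_48h AND o2_sat_low -> cond_3]; r4 [o2_sat_low AND sore_throat -> culture_positive]. Adds cond_3, culture_positive.
Round 3: r11 [culture_positive AND notify_public_health AND cough -> discharge_ok]. Adds discharge_ok.
Round 4: r9 [discharge_ok AND immunocompromised -> order_xray]. Adds order_xray.
Round 5: r13 [order_xray AND rapid_test_pos -> chest_pain]. Adds chest_pain.
Closure: {age_over_65, chest_pain, cond_3, cough, culture_positive, discharge_ok, exposure_confirmed, followup_48h, high_risk, hydration_advised, immunocompromised, notify_public_health, o2_sat_low, observe_4h, order_xray, rapid_test_pos, rash, sore_throat, start_antiviral} — 19 facts.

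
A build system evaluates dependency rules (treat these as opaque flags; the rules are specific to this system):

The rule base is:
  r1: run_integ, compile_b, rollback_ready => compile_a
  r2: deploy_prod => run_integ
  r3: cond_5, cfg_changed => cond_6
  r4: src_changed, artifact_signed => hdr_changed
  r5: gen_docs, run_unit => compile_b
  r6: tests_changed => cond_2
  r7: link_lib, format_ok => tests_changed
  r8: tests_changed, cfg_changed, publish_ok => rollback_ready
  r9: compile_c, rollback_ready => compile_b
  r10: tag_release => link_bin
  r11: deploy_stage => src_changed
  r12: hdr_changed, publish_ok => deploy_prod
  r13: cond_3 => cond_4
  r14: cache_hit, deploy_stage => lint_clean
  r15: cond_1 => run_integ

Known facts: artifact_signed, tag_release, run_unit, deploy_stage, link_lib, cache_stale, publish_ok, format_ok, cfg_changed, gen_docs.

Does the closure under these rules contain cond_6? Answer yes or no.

no

[1] r5 [gen_docs, run_unit => compile_b]; r7 [link_lib, format_ok => tests_changed]; r10 [tag_release => link_bin]; r11 [deploy_stage => src_changed]. ⇒ new: compile_b, tests_changed, link_bin, src_changed.
[2] r4 [src_changed, artifact_signed => hdr_changed]; r6 [tests_changed => cond_2]; r8 [tests_changed, cfg_changed, publish_ok => rollback_ready]. ⇒ new: hdr_changed, cond_2, rollback_ready.
[3] r12 [hdr_changed, publish_ok => deploy_prod]. ⇒ new: deploy_prod.
[4] r2 [deploy_prod => run_integ]. ⇒ new: run_integ.
[5] r1 [run_integ, compile_b, rollback_ready => compile_a]. ⇒ new: compile_a.
Fixed point reached. cond_6 is concluded only by r3; r3 needs cond_5 (never derived).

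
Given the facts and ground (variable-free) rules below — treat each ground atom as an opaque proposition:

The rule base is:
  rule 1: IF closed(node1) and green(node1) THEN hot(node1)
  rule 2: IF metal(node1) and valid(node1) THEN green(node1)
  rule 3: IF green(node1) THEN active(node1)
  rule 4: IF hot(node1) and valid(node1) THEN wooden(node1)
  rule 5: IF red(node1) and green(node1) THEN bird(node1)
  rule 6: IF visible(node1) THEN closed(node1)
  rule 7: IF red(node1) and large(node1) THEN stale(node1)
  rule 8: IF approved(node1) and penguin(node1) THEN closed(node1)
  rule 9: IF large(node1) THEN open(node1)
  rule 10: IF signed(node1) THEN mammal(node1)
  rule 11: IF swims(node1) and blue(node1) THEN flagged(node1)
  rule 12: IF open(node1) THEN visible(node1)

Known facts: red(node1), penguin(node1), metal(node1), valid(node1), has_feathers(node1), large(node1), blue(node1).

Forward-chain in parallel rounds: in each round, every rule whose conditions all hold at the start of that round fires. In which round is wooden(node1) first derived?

5

[1] rule 2 [IF metal(node1) and valid(node1) THEN green(node1)]; rule 7 [IF red(node1) and large(node1) THEN stale(node1)]; rule 9 [IF large(node1) THEN open(node1)]. ⇒ new: green(node1), stale(node1), open(node1).
[2] rule 3 [IF green(node1) THEN active(node1)]; rule 5 [IF red(node1) and green(node1) THEN bird(node1)]; rule 12 [IF open(node1) THEN visible(node1)]. ⇒ new: active(node1), bird(node1), visible(node1).
[3] rule 6 [IF visible(node1) THEN closed(node1)]. ⇒ new: closed(node1).
[4] rule 1 [IF closed(node1) and green(node1) THEN hot(node1)]. ⇒ new: hot(node1).
[5] rule 4 [IF hot(node1) and valid(node1) THEN wooden(node1)]. ⇒ new: wooden(node1).
wooden(node1) first appears in round 5.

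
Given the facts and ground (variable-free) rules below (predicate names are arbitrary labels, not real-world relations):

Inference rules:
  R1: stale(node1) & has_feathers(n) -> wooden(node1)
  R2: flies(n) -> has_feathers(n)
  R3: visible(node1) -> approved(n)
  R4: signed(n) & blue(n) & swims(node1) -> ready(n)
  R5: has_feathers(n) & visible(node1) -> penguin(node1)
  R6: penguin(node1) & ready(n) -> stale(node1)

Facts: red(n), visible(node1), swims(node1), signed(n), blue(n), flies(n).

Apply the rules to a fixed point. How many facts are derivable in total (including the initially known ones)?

12

[1] R2 [flies(n) -> has_feathers(n)]; R3 [visible(node1) -> approved(n)]; R4 [signed(n) & blue(n) & swims(node1) -> ready(n)]. ⇒ new: has_feathers(n), approved(n), ready(n).
[2] R5 [has_feathers(n) & visible(node1) -> penguin(node1)]. ⇒ new: penguin(node1).
[3] R6 [penguin(node1) & ready(n) -> stale(node1)]. ⇒ new: stale(node1).
[4] R1 [stale(node1) & has_feathers(n) -> wooden(node1)]. ⇒ new: wooden(node1).
Closure: {approved(n), blue(n), flies(n), has_feathers(n), penguin(node1), ready(n), red(n), signed(n), stale(node1), swims(node1), visible(node1), wooden(node1)} — 12 facts.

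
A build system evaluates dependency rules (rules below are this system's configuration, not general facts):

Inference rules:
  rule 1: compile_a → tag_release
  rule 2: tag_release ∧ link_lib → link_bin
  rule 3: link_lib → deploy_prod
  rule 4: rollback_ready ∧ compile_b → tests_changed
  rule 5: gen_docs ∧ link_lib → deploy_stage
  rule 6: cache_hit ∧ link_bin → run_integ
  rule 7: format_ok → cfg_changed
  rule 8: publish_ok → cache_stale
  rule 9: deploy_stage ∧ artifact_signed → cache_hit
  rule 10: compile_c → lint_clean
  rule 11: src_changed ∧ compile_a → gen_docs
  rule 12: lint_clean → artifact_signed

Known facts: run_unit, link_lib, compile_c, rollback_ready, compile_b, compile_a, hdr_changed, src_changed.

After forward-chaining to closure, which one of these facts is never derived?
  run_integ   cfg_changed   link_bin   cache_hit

cfg_changed

Round 1: rule 1 [compile_a → tag_release]; rule 3 [link_lib → deploy_prod]; rule 4 [rollback_ready ∧ compile_b → tests_changed]; rule 10 [compile_c → lint_clean]; rule 11 [src_changed ∧ compile_a → gen_docs]. New: tag_release, deploy_prod, tests_changed, lint_clean, gen_docs.
Round 2: rule 2 [tag_release ∧ link_lib → link_bin]; rule 5 [gen_docs ∧ link_lib → deploy_stage]; rule 12 [lint_clean → artifact_signed]. New: link_bin, deploy_stage, artifact_signed.
Round 3: rule 9 [deploy_stage ∧ artifact_signed → cache_hit]. New: cache_hit.
Round 4: rule 6 [cache_hit ∧ link_bin → run_integ]. New: run_integ.
Derived: cache_hit (round 3), link_bin (round 2), run_integ (round 4). cfg_changed never appears in any round.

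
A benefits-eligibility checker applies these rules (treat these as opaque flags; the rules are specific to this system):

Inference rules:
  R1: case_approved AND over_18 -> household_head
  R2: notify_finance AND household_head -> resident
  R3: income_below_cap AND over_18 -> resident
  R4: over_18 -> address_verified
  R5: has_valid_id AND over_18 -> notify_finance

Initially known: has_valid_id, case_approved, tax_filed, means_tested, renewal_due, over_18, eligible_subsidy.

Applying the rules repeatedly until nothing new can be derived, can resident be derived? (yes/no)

Round 1 — R1, R4, R5, derive household_head, address_verified, notify_finance.
Round 2 — R2, derive resident.
resident appears in round 2, so it is derivable.

yes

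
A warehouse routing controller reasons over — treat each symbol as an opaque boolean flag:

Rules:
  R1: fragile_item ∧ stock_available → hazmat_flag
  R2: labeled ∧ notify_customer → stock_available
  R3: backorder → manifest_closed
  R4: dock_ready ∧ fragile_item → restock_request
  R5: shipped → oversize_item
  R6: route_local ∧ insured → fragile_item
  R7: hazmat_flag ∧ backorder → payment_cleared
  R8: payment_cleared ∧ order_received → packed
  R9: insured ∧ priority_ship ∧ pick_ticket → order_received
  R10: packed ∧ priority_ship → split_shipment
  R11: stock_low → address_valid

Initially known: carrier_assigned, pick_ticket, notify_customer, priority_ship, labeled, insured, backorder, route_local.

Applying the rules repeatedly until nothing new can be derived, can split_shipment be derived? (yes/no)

yes

[1] R2 [labeled ∧ notify_customer → stock_available]; R3 [backorder → manifest_closed]; R6 [route_local ∧ insured → fragile_item]; R9 [insured ∧ priority_ship ∧ pick_ticket → order_received]. ⇒ new: stock_available, manifest_closed, fragile_item, order_received.
[2] R1 [fragile_item ∧ stock_available → hazmat_flag]. ⇒ new: hazmat_flag.
[3] R7 [hazmat_flag ∧ backorder → payment_cleared]. ⇒ new: payment_cleared.
[4] R8 [payment_cleared ∧ order_received → packed]. ⇒ new: packed.
[5] R10 [packed ∧ priority_ship → split_shipment]. ⇒ new: split_shipment.
split_shipment appears in round 5, so it is derivable.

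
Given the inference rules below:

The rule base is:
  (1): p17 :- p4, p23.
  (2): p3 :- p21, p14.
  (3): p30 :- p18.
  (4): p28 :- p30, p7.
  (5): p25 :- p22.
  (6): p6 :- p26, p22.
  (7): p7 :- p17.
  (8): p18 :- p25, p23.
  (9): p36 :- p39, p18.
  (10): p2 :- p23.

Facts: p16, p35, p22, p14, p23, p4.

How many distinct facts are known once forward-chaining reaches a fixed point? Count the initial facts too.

13

Round 1 — (1), (5), (10), derive p17, p25, p2.
Round 2 — (7), (8), derive p7, p18.
Round 3 — (3), derive p30.
Round 4 — (4), derive p28.
Closure: {p14, p16, p17, p18, p2, p22, p23, p25, p28, p30, p35, p4, p7} — 13 facts.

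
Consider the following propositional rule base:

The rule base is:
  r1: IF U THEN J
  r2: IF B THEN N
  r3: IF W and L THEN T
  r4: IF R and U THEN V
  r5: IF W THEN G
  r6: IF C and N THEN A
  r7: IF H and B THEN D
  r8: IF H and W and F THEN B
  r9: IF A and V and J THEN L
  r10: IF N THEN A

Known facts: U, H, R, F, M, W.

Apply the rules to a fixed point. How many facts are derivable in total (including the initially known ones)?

[1] r1 [IF U THEN J]; r4 [IF R and U THEN V]; r5 [IF W THEN G]; r8 [IF H and W and F THEN B]. ⇒ new: J, V, G, B.
[2] r2 [IF B THEN N]; r7 [IF H and B THEN D]. ⇒ new: N, D.
[3] r10 [IF N THEN A]. ⇒ new: A.
[4] r9 [IF A and V and J THEN L]. ⇒ new: L.
[5] r3 [IF W and L THEN T]. ⇒ new: T.
Closure: {A, B, D, F, G, H, J, L, M, N, R, T, U, V, W} — 15 facts.

15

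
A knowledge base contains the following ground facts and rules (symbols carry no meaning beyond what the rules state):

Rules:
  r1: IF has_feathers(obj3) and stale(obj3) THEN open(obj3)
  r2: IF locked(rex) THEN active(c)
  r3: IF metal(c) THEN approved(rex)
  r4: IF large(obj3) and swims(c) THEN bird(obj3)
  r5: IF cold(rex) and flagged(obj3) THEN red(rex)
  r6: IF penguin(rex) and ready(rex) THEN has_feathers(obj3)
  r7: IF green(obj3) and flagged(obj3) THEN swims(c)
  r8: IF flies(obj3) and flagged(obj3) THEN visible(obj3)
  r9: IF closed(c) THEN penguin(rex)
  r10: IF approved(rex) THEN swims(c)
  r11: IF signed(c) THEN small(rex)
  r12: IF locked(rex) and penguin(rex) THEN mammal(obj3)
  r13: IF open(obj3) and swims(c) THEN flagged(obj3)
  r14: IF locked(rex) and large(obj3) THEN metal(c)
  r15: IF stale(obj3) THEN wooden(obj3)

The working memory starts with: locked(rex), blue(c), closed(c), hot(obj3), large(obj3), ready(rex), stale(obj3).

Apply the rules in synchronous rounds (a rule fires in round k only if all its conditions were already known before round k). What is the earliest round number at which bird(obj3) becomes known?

[1] r2 [IF locked(rex) THEN active(c)]; r9 [IF closed(c) THEN penguin(rex)]; r14 [IF locked(rex) and large(obj3) THEN metal(c)]; r15 [IF stale(obj3) THEN wooden(obj3)]. ⇒ new: active(c), penguin(rex), metal(c), wooden(obj3).
[2] r3 [IF metal(c) THEN approved(rex)]; r6 [IF penguin(rex) and ready(rex) THEN has_feathers(obj3)]; r12 [IF locked(rex) and penguin(rex) THEN mammal(obj3)]. ⇒ new: approved(rex), has_feathers(obj3), mammal(obj3).
[3] r1 [IF has_feathers(obj3) and stale(obj3) THEN open(obj3)]; r10 [IF approved(rex) THEN swims(c)]. ⇒ new: open(obj3), swims(c).
[4] r4 [IF large(obj3) and swims(c) THEN bird(obj3)]; r13 [IF open(obj3) and swims(c) THEN flagged(obj3)]. ⇒ new: bird(obj3), flagged(obj3).
bird(obj3) first appears in round 4.

4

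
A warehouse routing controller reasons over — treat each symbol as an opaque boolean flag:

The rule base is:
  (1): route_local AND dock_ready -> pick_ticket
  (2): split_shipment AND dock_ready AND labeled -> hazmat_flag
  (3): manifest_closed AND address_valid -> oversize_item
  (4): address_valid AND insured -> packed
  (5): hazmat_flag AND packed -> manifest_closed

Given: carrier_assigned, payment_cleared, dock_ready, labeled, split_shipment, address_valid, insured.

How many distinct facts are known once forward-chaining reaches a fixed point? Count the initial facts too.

Round 1 fires (2), (4), giving hazmat_flag, packed.
Round 2 fires (5), giving manifest_closed.
Round 3 fires (3), giving oversize_item.
Closure: {address_valid, carrier_assigned, dock_ready, hazmat_flag, insured, labeled, manifest_closed, oversize_item, packed, payment_cleared, split_shipment} — 11 facts.

11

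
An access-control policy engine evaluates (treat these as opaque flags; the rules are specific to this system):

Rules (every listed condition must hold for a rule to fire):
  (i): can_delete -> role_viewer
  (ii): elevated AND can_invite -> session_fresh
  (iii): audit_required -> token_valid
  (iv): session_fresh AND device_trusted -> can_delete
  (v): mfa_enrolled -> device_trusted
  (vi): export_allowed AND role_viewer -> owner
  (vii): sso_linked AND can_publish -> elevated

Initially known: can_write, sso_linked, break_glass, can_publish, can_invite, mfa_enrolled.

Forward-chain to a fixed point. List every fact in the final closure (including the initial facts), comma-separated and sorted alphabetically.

break_glass, can_delete, can_invite, can_publish, can_write, device_trusted, elevated, mfa_enrolled, role_viewer, session_fresh, sso_linked

Round 1 fires (v), (vii), giving device_trusted, elevated.
Round 2 fires (ii), giving session_fresh.
Round 3 fires (iv), giving can_delete.
Round 4 fires (i), giving role_viewer.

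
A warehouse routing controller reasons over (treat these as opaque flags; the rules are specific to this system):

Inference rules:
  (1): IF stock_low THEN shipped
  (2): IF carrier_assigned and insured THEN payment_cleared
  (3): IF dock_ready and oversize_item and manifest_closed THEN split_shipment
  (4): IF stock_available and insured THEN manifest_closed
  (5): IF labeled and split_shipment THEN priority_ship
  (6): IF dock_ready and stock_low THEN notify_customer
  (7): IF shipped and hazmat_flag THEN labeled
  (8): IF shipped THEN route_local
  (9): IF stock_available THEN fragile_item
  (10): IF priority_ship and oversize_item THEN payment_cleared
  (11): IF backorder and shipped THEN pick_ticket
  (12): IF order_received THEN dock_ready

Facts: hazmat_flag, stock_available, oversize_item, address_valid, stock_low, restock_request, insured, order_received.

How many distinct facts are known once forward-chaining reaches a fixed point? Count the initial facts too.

18

Round 1: (1) [IF stock_low THEN shipped]; (4) [IF stock_available and insured THEN manifest_closed]; (9) [IF stock_available THEN fragile_item]; (12) [IF order_received THEN dock_ready]. Adds shipped, manifest_closed, fragile_item, dock_ready.
Round 2: (3) [IF dock_ready and oversize_item and manifest_closed THEN split_shipment]; (6) [IF dock_ready and stock_low THEN notify_customer]; (7) [IF shipped and hazmat_flag THEN labeled]; (8) [IF shipped THEN route_local]. Adds split_shipment, notify_customer, labeled, route_local.
Round 3: (5) [IF labeled and split_shipment THEN priority_ship]. Adds priority_ship.
Round 4: (10) [IF priority_ship and oversize_item THEN payment_cleared]. Adds payment_cleared.
Closure: {address_valid, dock_ready, fragile_item, hazmat_flag, insured, labeled, manifest_closed, notify_customer, order_received, oversize_item, payment_cleared, priority_ship, restock_request, route_local, shipped, split_shipment, stock_available, stock_low} — 18 facts.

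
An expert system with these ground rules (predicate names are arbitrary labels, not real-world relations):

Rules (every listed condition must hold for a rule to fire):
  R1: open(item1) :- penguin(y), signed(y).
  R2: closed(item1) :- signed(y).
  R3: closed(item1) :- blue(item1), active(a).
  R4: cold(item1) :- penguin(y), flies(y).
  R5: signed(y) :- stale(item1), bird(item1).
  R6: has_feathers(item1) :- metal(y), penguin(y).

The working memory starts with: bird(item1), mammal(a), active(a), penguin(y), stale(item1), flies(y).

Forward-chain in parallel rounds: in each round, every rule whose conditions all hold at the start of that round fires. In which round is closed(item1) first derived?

Round 1 — R4, R5, derive cold(item1), signed(y).
Round 2 — R1, R2, derive open(item1), closed(item1).
closed(item1) first appears in round 2.

2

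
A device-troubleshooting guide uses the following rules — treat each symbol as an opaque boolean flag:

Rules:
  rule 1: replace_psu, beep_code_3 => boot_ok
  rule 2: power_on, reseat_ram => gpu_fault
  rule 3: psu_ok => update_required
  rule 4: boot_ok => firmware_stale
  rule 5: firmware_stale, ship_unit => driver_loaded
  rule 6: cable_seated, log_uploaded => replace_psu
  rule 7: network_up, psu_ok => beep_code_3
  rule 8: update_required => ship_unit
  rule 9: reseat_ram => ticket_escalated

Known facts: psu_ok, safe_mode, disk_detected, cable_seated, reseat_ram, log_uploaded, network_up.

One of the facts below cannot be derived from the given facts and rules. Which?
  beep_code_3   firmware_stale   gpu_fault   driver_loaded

[1] rule 3 [psu_ok => update_required]; rule 6 [cable_seated, log_uploaded => replace_psu]; rule 7 [network_up, psu_ok => beep_code_3]; rule 9 [reseat_ram => ticket_escalated]. ⇒ new: update_required, replace_psu, beep_code_3, ticket_escalated.
[2] rule 1 [replace_psu, beep_code_3 => boot_ok]; rule 8 [update_required => ship_unit]. ⇒ new: boot_ok, ship_unit.
[3] rule 4 [boot_ok => firmware_stale]. ⇒ new: firmware_stale.
[4] rule 5 [firmware_stale, ship_unit => driver_loaded]. ⇒ new: driver_loaded.
Derived: firmware_stale (round 3), beep_code_3 (round 1), driver_loaded (round 4). gpu_fault never appears in any round.

gpu_fault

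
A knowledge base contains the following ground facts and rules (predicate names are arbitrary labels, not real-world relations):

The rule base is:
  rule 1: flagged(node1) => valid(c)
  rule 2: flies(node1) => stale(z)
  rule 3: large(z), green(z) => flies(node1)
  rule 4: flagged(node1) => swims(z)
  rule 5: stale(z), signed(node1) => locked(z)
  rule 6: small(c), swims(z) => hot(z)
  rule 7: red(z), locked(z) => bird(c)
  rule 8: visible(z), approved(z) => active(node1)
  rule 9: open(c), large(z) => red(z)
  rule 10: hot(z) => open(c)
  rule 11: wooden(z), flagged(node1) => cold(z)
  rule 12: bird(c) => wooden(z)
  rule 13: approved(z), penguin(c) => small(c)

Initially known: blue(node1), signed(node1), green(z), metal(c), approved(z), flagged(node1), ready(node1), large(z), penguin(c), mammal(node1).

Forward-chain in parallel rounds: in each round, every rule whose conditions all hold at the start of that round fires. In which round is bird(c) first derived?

Round 1 fires rule 1, rule 3, rule 4, rule 13, giving valid(c), flies(node1), swims(z), small(c).
Round 2 fires rule 2, rule 6, giving stale(z), hot(z).
Round 3 fires rule 5, rule 10, giving locked(z), open(c).
Round 4 fires rule 9, giving red(z).
Round 5 fires rule 7, giving bird(c).
bird(c) first appears in round 5.

5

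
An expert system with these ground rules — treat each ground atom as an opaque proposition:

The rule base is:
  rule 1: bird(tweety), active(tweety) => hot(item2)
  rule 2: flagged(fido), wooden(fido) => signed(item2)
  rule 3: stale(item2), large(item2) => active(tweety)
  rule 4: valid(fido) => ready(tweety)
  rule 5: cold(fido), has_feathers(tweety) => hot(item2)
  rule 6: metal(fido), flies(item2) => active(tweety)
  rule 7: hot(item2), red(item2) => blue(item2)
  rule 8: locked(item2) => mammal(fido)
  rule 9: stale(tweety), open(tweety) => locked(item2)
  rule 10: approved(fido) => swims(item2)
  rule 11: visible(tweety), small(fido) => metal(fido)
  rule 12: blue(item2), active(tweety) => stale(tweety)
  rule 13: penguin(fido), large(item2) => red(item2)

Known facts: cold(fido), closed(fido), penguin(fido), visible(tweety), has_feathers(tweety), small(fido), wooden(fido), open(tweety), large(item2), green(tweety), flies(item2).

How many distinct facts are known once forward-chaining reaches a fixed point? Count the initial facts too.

19

Round 1 fires rule 5, rule 11, rule 13, giving hot(item2), metal(fido), red(item2).
Round 2 fires rule 6, rule 7, giving active(tweety), blue(item2).
Round 3 fires rule 12, giving stale(tweety).
Round 4 fires rule 9, giving locked(item2).
Round 5 fires rule 8, giving mammal(fido).
Closure: {active(tweety), blue(item2), closed(fido), cold(fido), flies(item2), green(tweety), has_feathers(tweety), hot(item2), large(item2), locked(item2), mammal(fido), metal(fido), open(tweety), penguin(fido), red(item2), small(fido), stale(tweety), visible(tweety), wooden(fido)} — 19 facts.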